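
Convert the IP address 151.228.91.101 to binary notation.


151 = 10010111
228 = 11100100
91 = 01011011
101 = 01100101
Binary: 10010111.11100100.01011011.01100101


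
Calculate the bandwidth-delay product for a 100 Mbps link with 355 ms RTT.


BDP = bandwidth * RTT
= 100 Mbps * 355 ms
= 100 * 1e6 * 355 / 1000 bits
= 35500000 bits
= 4437500 bytes
= 4333.4961 KB
BDP = 35500000 bits (4437500 bytes)


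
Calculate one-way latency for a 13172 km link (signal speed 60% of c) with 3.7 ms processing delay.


Speed = 0.6 * 3e5 km/s = 180000 km/s
Propagation delay = 13172 / 180000 = 0.0732 s = 73.1778 ms
Processing delay = 3.7 ms
Total one-way latency = 76.8778 ms


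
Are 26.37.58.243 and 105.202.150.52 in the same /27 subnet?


Mask: 255.255.255.224
26.37.58.243 AND mask = 26.37.58.224
105.202.150.52 AND mask = 105.202.150.32
No, different subnets (26.37.58.224 vs 105.202.150.32)


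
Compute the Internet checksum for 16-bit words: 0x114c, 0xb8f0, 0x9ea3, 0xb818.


Sum all words (with carry folding):
+ 0x114c = 0x114c
+ 0xb8f0 = 0xca3c
+ 0x9ea3 = 0x68e0
+ 0xb818 = 0x20f9
One's complement: ~0x20f9
Checksum = 0xdf06


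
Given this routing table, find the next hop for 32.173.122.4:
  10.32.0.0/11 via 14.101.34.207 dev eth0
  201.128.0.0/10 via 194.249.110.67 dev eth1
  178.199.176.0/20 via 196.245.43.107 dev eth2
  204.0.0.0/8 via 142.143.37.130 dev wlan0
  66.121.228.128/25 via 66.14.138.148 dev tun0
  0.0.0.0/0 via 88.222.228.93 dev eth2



Longest prefix match for 32.173.122.4:
  /11 10.32.0.0: no
  /10 201.128.0.0: no
  /20 178.199.176.0: no
  /8 204.0.0.0: no
  /25 66.121.228.128: no
  /0 0.0.0.0: MATCH
Selected: next-hop 88.222.228.93 via eth2 (matched /0)


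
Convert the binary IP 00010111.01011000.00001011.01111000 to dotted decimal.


00010111 = 23
01011000 = 88
00001011 = 11
01111000 = 120
IP: 23.88.11.120


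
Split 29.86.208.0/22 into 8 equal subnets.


New prefix = 22 + 3 = 25
Each subnet has 128 addresses
  29.86.208.0/25
  29.86.208.128/25
  29.86.209.0/25
  29.86.209.128/25
  29.86.210.0/25
  29.86.210.128/25
  29.86.211.0/25
  29.86.211.128/25
Subnets: 29.86.208.0/25, 29.86.208.128/25, 29.86.209.0/25, 29.86.209.128/25, 29.86.210.0/25, 29.86.210.128/25, 29.86.211.0/25, 29.86.211.128/25


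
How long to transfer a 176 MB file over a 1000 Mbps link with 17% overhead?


Effective throughput = 1000 * (1 - 17/100) = 830 Mbps
File size in Mb = 176 * 8 = 1408 Mb
Time = 1408 / 830
Time = 1.6964 seconds


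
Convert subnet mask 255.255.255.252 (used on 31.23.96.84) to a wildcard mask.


Subnet mask: 255.255.255.252
Wildcard = 255.255.255.255 - subnet mask
255 - 255 = 0
255 - 255 = 0
255 - 255 = 0
255 - 252 = 3
Wildcard: 0.0.0.3


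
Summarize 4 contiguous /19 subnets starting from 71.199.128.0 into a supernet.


Original prefix: /19
Number of subnets: 4 = 2^2
New prefix = 19 - 2 = 17
Supernet: 71.199.128.0/17


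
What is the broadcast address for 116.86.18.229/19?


Network: 116.86.0.0/19
Host bits = 13
Set all host bits to 1:
Broadcast: 116.86.31.255


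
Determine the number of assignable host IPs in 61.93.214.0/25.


Host bits = 32 - 25 = 7
Total addresses = 2^7 = 128
Usable = total - 2 (network and broadcast)
Usable hosts: 126


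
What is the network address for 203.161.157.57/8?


IP:   11001011.10100001.10011101.00111001
Mask: 11111111.00000000.00000000.00000000
AND operation:
Net:  11001011.00000000.00000000.00000000
Network: 203.0.0.0/8


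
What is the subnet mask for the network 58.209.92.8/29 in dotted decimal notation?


/29 means 29 network bits, 3 host bits
Binary: 11111111111111111111111111111000
Mask: 255.255.255.248


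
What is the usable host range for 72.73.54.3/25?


Network: 72.73.54.0
Broadcast: 72.73.54.127
First usable = network + 1
Last usable = broadcast - 1
Range: 72.73.54.1 to 72.73.54.126


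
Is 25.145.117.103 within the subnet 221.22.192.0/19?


Subnet network: 221.22.192.0
Test IP AND mask: 25.145.96.0
No, 25.145.117.103 is not in 221.22.192.0/19


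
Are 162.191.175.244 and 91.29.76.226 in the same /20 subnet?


Mask: 255.255.240.0
162.191.175.244 AND mask = 162.191.160.0
91.29.76.226 AND mask = 91.29.64.0
No, different subnets (162.191.160.0 vs 91.29.64.0)


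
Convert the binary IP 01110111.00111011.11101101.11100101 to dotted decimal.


01110111 = 119
00111011 = 59
11101101 = 237
11100101 = 229
IP: 119.59.237.229


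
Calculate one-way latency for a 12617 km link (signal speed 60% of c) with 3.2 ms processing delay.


Speed = 0.6 * 3e5 km/s = 180000 km/s
Propagation delay = 12617 / 180000 = 0.0701 s = 70.0944 ms
Processing delay = 3.2 ms
Total one-way latency = 73.2944 ms


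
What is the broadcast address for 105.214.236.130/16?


Network: 105.214.0.0/16
Host bits = 16
Set all host bits to 1:
Broadcast: 105.214.255.255


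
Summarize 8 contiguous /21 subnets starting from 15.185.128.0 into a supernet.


Original prefix: /21
Number of subnets: 8 = 2^3
New prefix = 21 - 3 = 18
Supernet: 15.185.128.0/18


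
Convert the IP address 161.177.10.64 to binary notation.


161 = 10100001
177 = 10110001
10 = 00001010
64 = 01000000
Binary: 10100001.10110001.00001010.01000000


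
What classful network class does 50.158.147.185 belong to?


First octet: 50
Binary: 00110010
0xxxxxxx -> Class A (1-126)
Class A, default mask 255.0.0.0 (/8)


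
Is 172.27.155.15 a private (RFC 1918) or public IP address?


RFC 1918 private ranges:
  10.0.0.0/8 (10.0.0.0 - 10.255.255.255)
  172.16.0.0/12 (172.16.0.0 - 172.31.255.255)
  192.168.0.0/16 (192.168.0.0 - 192.168.255.255)
Private (in 172.16.0.0/12)


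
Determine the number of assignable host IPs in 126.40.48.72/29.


Host bits = 32 - 29 = 3
Total addresses = 2^3 = 8
Usable = total - 2 (network and broadcast)
Usable hosts: 6


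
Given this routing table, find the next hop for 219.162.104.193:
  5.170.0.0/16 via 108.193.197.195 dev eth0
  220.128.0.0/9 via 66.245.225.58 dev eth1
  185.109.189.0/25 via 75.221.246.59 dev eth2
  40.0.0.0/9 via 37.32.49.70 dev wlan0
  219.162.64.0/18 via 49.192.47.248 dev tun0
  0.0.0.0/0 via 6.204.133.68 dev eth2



Longest prefix match for 219.162.104.193:
  /16 5.170.0.0: no
  /9 220.128.0.0: no
  /25 185.109.189.0: no
  /9 40.0.0.0: no
  /18 219.162.64.0: MATCH
  /0 0.0.0.0: MATCH
Selected: next-hop 49.192.47.248 via tun0 (matched /18)


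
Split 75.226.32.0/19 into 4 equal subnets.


New prefix = 19 + 2 = 21
Each subnet has 2048 addresses
  75.226.32.0/21
  75.226.40.0/21
  75.226.48.0/21
  75.226.56.0/21
Subnets: 75.226.32.0/21, 75.226.40.0/21, 75.226.48.0/21, 75.226.56.0/21


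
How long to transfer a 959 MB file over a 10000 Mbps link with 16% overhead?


Effective throughput = 10000 * (1 - 16/100) = 8400 Mbps
File size in Mb = 959 * 8 = 7672 Mb
Time = 7672 / 8400
Time = 0.9133 seconds


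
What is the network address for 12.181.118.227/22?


IP:   00001100.10110101.01110110.11100011
Mask: 11111111.11111111.11111100.00000000
AND operation:
Net:  00001100.10110101.01110100.00000000
Network: 12.181.116.0/22


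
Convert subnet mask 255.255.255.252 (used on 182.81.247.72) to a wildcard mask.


Subnet mask: 255.255.255.252
Wildcard = 255.255.255.255 - subnet mask
255 - 255 = 0
255 - 255 = 0
255 - 255 = 0
255 - 252 = 3
Wildcard: 0.0.0.3


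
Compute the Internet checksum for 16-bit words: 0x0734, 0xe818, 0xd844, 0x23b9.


Sum all words (with carry folding):
+ 0x0734 = 0x0734
+ 0xe818 = 0xef4c
+ 0xd844 = 0xc791
+ 0x23b9 = 0xeb4a
One's complement: ~0xeb4a
Checksum = 0x14b5


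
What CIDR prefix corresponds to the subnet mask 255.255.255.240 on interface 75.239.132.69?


Binary: 11111111.11111111.11111111.11110000
Count leading 1s
Prefix: /28


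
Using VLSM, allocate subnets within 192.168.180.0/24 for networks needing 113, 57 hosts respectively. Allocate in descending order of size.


113 hosts -> /25 (126 usable): 192.168.180.0/25
57 hosts -> /26 (62 usable): 192.168.180.128/26
Allocation: 192.168.180.0/25 (113 hosts, 126 usable); 192.168.180.128/26 (57 hosts, 62 usable)


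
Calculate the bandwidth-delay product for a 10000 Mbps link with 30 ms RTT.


BDP = bandwidth * RTT
= 10000 Mbps * 30 ms
= 10000 * 1e6 * 30 / 1000 bits
= 300000000 bits
= 37500000 bytes
= 36621.0938 KB
BDP = 300000000 bits (37500000 bytes)


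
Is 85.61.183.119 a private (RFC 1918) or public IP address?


RFC 1918 private ranges:
  10.0.0.0/8 (10.0.0.0 - 10.255.255.255)
  172.16.0.0/12 (172.16.0.0 - 172.31.255.255)
  192.168.0.0/16 (192.168.0.0 - 192.168.255.255)
Public (not in any RFC 1918 range)


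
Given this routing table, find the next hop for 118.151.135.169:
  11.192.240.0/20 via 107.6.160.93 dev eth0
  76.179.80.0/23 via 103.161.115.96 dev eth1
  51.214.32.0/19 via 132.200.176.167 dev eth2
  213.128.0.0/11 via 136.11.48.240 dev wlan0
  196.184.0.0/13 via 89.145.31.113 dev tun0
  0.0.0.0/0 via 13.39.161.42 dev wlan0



Longest prefix match for 118.151.135.169:
  /20 11.192.240.0: no
  /23 76.179.80.0: no
  /19 51.214.32.0: no
  /11 213.128.0.0: no
  /13 196.184.0.0: no
  /0 0.0.0.0: MATCH
Selected: next-hop 13.39.161.42 via wlan0 (matched /0)


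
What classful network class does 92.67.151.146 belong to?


First octet: 92
Binary: 01011100
0xxxxxxx -> Class A (1-126)
Class A, default mask 255.0.0.0 (/8)


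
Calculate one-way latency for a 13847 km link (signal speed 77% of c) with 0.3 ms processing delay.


Speed = 0.77 * 3e5 km/s = 231000 km/s
Propagation delay = 13847 / 231000 = 0.0599 s = 59.9437 ms
Processing delay = 0.3 ms
Total one-way latency = 60.2437 ms


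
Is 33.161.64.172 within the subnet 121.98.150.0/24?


Subnet network: 121.98.150.0
Test IP AND mask: 33.161.64.0
No, 33.161.64.172 is not in 121.98.150.0/24


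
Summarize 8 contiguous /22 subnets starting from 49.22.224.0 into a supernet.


Original prefix: /22
Number of subnets: 8 = 2^3
New prefix = 22 - 3 = 19
Supernet: 49.22.224.0/19


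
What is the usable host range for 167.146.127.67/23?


Network: 167.146.126.0
Broadcast: 167.146.127.255
First usable = network + 1
Last usable = broadcast - 1
Range: 167.146.126.1 to 167.146.127.254


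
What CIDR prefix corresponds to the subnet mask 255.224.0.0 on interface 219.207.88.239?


Binary: 11111111.11100000.00000000.00000000
Count leading 1s
Prefix: /11


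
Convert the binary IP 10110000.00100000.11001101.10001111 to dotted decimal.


10110000 = 176
00100000 = 32
11001101 = 205
10001111 = 143
IP: 176.32.205.143


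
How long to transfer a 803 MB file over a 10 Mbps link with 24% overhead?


Effective throughput = 10 * (1 - 24/100) = 7.6 Mbps
File size in Mb = 803 * 8 = 6424 Mb
Time = 6424 / 7.6
Time = 845.2632 seconds


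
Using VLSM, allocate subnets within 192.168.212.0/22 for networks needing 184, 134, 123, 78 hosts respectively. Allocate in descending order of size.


184 hosts -> /24 (254 usable): 192.168.212.0/24
134 hosts -> /24 (254 usable): 192.168.213.0/24
123 hosts -> /25 (126 usable): 192.168.214.0/25
78 hosts -> /25 (126 usable): 192.168.214.128/25
Allocation: 192.168.212.0/24 (184 hosts, 254 usable); 192.168.213.0/24 (134 hosts, 254 usable); 192.168.214.0/25 (123 hosts, 126 usable); 192.168.214.128/25 (78 hosts, 126 usable)


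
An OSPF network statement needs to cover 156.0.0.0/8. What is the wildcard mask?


Subnet mask: 255.0.0.0
Wildcard = 255.255.255.255 - subnet mask
255 - 255 = 0
255 - 0 = 255
255 - 0 = 255
255 - 0 = 255
Wildcard: 0.255.255.255


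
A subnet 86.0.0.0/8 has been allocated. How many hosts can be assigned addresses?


Host bits = 32 - 8 = 24
Total addresses = 2^24 = 16777216
Usable = total - 2 (network and broadcast)
Usable hosts: 16777214


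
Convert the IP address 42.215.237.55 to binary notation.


42 = 00101010
215 = 11010111
237 = 11101101
55 = 00110111
Binary: 00101010.11010111.11101101.00110111


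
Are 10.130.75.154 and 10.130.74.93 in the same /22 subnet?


Mask: 255.255.252.0
10.130.75.154 AND mask = 10.130.72.0
10.130.74.93 AND mask = 10.130.72.0
Yes, same subnet (10.130.72.0)


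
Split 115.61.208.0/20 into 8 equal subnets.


New prefix = 20 + 3 = 23
Each subnet has 512 addresses
  115.61.208.0/23
  115.61.210.0/23
  115.61.212.0/23
  115.61.214.0/23
  115.61.216.0/23
  115.61.218.0/23
  115.61.220.0/23
  115.61.222.0/23
Subnets: 115.61.208.0/23, 115.61.210.0/23, 115.61.212.0/23, 115.61.214.0/23, 115.61.216.0/23, 115.61.218.0/23, 115.61.220.0/23, 115.61.222.0/23


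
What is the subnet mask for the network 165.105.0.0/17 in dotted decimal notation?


/17 means 17 network bits, 15 host bits
Binary: 11111111111111111000000000000000
Mask: 255.255.128.0


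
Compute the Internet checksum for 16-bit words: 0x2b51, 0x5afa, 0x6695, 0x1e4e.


Sum all words (with carry folding):
+ 0x2b51 = 0x2b51
+ 0x5afa = 0x864b
+ 0x6695 = 0xece0
+ 0x1e4e = 0x0b2f
One's complement: ~0x0b2f
Checksum = 0xf4d0


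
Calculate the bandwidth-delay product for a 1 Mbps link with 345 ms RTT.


BDP = bandwidth * RTT
= 1 Mbps * 345 ms
= 1 * 1e6 * 345 / 1000 bits
= 345000 bits
= 43125 bytes
= 42.1143 KB
BDP = 345000 bits (43125 bytes)


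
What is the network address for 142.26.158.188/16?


IP:   10001110.00011010.10011110.10111100
Mask: 11111111.11111111.00000000.00000000
AND operation:
Net:  10001110.00011010.00000000.00000000
Network: 142.26.0.0/16


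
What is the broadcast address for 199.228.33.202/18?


Network: 199.228.0.0/18
Host bits = 14
Set all host bits to 1:
Broadcast: 199.228.63.255


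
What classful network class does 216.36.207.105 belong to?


First octet: 216
Binary: 11011000
110xxxxx -> Class C (192-223)
Class C, default mask 255.255.255.0 (/24)


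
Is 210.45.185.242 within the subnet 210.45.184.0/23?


Subnet network: 210.45.184.0
Test IP AND mask: 210.45.184.0
Yes, 210.45.185.242 is in 210.45.184.0/23


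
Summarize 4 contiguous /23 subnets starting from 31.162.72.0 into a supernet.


Original prefix: /23
Number of subnets: 4 = 2^2
New prefix = 23 - 2 = 21
Supernet: 31.162.72.0/21


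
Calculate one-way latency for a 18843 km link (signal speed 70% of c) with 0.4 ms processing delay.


Speed = 0.7 * 3e5 km/s = 210000 km/s
Propagation delay = 18843 / 210000 = 0.0897 s = 89.7286 ms
Processing delay = 0.4 ms
Total one-way latency = 90.1286 ms


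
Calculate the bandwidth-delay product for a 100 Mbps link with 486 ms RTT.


BDP = bandwidth * RTT
= 100 Mbps * 486 ms
= 100 * 1e6 * 486 / 1000 bits
= 48600000 bits
= 6075000 bytes
= 5932.6172 KB
BDP = 48600000 bits (6075000 bytes)


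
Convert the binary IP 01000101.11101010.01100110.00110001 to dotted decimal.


01000101 = 69
11101010 = 234
01100110 = 102
00110001 = 49
IP: 69.234.102.49


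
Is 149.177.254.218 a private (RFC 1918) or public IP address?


RFC 1918 private ranges:
  10.0.0.0/8 (10.0.0.0 - 10.255.255.255)
  172.16.0.0/12 (172.16.0.0 - 172.31.255.255)
  192.168.0.0/16 (192.168.0.0 - 192.168.255.255)
Public (not in any RFC 1918 range)


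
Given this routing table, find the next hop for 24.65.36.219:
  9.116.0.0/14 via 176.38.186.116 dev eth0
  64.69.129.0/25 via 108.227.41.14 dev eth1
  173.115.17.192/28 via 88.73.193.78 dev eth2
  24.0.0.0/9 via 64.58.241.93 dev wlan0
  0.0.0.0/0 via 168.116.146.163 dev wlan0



Longest prefix match for 24.65.36.219:
  /14 9.116.0.0: no
  /25 64.69.129.0: no
  /28 173.115.17.192: no
  /9 24.0.0.0: MATCH
  /0 0.0.0.0: MATCH
Selected: next-hop 64.58.241.93 via wlan0 (matched /9)


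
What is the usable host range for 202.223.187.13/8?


Network: 202.0.0.0
Broadcast: 202.255.255.255
First usable = network + 1
Last usable = broadcast - 1
Range: 202.0.0.1 to 202.255.255.254


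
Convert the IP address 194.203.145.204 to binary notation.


194 = 11000010
203 = 11001011
145 = 10010001
204 = 11001100
Binary: 11000010.11001011.10010001.11001100


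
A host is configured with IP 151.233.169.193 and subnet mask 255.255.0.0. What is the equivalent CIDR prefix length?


Binary: 11111111.11111111.00000000.00000000
Count leading 1s
Prefix: /16


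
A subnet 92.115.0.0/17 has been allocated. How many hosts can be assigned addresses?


Host bits = 32 - 17 = 15
Total addresses = 2^15 = 32768
Usable = total - 2 (network and broadcast)
Usable hosts: 32766


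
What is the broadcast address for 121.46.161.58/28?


Network: 121.46.161.48/28
Host bits = 4
Set all host bits to 1:
Broadcast: 121.46.161.63


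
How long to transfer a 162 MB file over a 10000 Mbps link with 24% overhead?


Effective throughput = 10000 * (1 - 24/100) = 7600 Mbps
File size in Mb = 162 * 8 = 1296 Mb
Time = 1296 / 7600
Time = 0.1705 seconds


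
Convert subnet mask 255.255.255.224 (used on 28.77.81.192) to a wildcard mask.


Subnet mask: 255.255.255.224
Wildcard = 255.255.255.255 - subnet mask
255 - 255 = 0
255 - 255 = 0
255 - 255 = 0
255 - 224 = 31
Wildcard: 0.0.0.31


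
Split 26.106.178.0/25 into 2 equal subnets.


New prefix = 25 + 1 = 26
Each subnet has 64 addresses
  26.106.178.0/26
  26.106.178.64/26
Subnets: 26.106.178.0/26, 26.106.178.64/26


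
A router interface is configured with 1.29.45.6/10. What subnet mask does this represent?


/10 means 10 network bits, 22 host bits
Binary: 11111111110000000000000000000000
Mask: 255.192.0.0


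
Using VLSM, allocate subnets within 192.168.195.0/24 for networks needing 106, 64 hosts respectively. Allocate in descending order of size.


106 hosts -> /25 (126 usable): 192.168.195.0/25
64 hosts -> /25 (126 usable): 192.168.195.128/25
Allocation: 192.168.195.0/25 (106 hosts, 126 usable); 192.168.195.128/25 (64 hosts, 126 usable)


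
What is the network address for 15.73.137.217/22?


IP:   00001111.01001001.10001001.11011001
Mask: 11111111.11111111.11111100.00000000
AND operation:
Net:  00001111.01001001.10001000.00000000
Network: 15.73.136.0/22


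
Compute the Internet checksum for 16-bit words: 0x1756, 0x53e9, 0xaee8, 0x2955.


Sum all words (with carry folding):
+ 0x1756 = 0x1756
+ 0x53e9 = 0x6b3f
+ 0xaee8 = 0x1a28
+ 0x2955 = 0x437d
One's complement: ~0x437d
Checksum = 0xbc82


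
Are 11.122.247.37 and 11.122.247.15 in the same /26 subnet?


Mask: 255.255.255.192
11.122.247.37 AND mask = 11.122.247.0
11.122.247.15 AND mask = 11.122.247.0
Yes, same subnet (11.122.247.0)


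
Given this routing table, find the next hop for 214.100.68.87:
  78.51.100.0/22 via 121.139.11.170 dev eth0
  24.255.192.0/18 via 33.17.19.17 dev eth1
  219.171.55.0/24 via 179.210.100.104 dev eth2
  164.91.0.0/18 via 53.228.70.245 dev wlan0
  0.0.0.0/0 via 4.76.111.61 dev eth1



Longest prefix match for 214.100.68.87:
  /22 78.51.100.0: no
  /18 24.255.192.0: no
  /24 219.171.55.0: no
  /18 164.91.0.0: no
  /0 0.0.0.0: MATCH
Selected: next-hop 4.76.111.61 via eth1 (matched /0)


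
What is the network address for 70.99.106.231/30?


IP:   01000110.01100011.01101010.11100111
Mask: 11111111.11111111.11111111.11111100
AND operation:
Net:  01000110.01100011.01101010.11100100
Network: 70.99.106.228/30


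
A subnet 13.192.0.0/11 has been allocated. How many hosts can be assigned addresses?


Host bits = 32 - 11 = 21
Total addresses = 2^21 = 2097152
Usable = total - 2 (network and broadcast)
Usable hosts: 2097150


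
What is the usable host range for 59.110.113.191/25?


Network: 59.110.113.128
Broadcast: 59.110.113.255
First usable = network + 1
Last usable = broadcast - 1
Range: 59.110.113.129 to 59.110.113.254


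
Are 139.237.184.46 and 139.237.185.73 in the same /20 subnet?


Mask: 255.255.240.0
139.237.184.46 AND mask = 139.237.176.0
139.237.185.73 AND mask = 139.237.176.0
Yes, same subnet (139.237.176.0)


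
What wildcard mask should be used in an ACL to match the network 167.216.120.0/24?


Subnet mask: 255.255.255.0
Wildcard = 255.255.255.255 - subnet mask
255 - 255 = 0
255 - 255 = 0
255 - 255 = 0
255 - 0 = 255
Wildcard: 0.0.0.255


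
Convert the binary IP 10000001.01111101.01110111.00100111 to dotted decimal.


10000001 = 129
01111101 = 125
01110111 = 119
00100111 = 39
IP: 129.125.119.39


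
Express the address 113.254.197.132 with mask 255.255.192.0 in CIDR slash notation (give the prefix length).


Binary: 11111111.11111111.11000000.00000000
Count leading 1s
Prefix: /18


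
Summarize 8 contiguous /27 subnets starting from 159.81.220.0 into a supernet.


Original prefix: /27
Number of subnets: 8 = 2^3
New prefix = 27 - 3 = 24
Supernet: 159.81.220.0/24


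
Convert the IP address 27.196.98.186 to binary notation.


27 = 00011011
196 = 11000100
98 = 01100010
186 = 10111010
Binary: 00011011.11000100.01100010.10111010


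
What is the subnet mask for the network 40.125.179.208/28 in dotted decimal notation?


/28 means 28 network bits, 4 host bits
Binary: 11111111111111111111111111110000
Mask: 255.255.255.240


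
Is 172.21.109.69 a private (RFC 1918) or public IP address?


RFC 1918 private ranges:
  10.0.0.0/8 (10.0.0.0 - 10.255.255.255)
  172.16.0.0/12 (172.16.0.0 - 172.31.255.255)
  192.168.0.0/16 (192.168.0.0 - 192.168.255.255)
Private (in 172.16.0.0/12)


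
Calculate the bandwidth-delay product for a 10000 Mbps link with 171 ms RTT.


BDP = bandwidth * RTT
= 10000 Mbps * 171 ms
= 10000 * 1e6 * 171 / 1000 bits
= 1710000000 bits
= 213750000 bytes
= 208740.2344 KB
BDP = 1710000000 bits (213750000 bytes)


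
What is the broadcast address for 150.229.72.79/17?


Network: 150.229.0.0/17
Host bits = 15
Set all host bits to 1:
Broadcast: 150.229.127.255


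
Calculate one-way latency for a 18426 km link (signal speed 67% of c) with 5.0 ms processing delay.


Speed = 0.67 * 3e5 km/s = 201000 km/s
Propagation delay = 18426 / 201000 = 0.0917 s = 91.6716 ms
Processing delay = 5.0 ms
Total one-way latency = 96.6716 ms


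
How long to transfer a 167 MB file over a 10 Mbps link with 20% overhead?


Effective throughput = 10 * (1 - 20/100) = 8 Mbps
File size in Mb = 167 * 8 = 1336 Mb
Time = 1336 / 8
Time = 167 seconds


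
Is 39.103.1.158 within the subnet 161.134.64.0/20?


Subnet network: 161.134.64.0
Test IP AND mask: 39.103.0.0
No, 39.103.1.158 is not in 161.134.64.0/20


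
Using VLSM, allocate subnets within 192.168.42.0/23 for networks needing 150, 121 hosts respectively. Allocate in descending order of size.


150 hosts -> /24 (254 usable): 192.168.42.0/24
121 hosts -> /25 (126 usable): 192.168.43.0/25
Allocation: 192.168.42.0/24 (150 hosts, 254 usable); 192.168.43.0/25 (121 hosts, 126 usable)


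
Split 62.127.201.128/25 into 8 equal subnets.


New prefix = 25 + 3 = 28
Each subnet has 16 addresses
  62.127.201.128/28
  62.127.201.144/28
  62.127.201.160/28
  62.127.201.176/28
  62.127.201.192/28
  62.127.201.208/28
  62.127.201.224/28
  62.127.201.240/28
Subnets: 62.127.201.128/28, 62.127.201.144/28, 62.127.201.160/28, 62.127.201.176/28, 62.127.201.192/28, 62.127.201.208/28, 62.127.201.224/28, 62.127.201.240/28


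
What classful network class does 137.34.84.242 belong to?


First octet: 137
Binary: 10001001
10xxxxxx -> Class B (128-191)
Class B, default mask 255.255.0.0 (/16)


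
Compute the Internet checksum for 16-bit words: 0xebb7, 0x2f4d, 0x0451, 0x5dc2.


Sum all words (with carry folding):
+ 0xebb7 = 0xebb7
+ 0x2f4d = 0x1b05
+ 0x0451 = 0x1f56
+ 0x5dc2 = 0x7d18
One's complement: ~0x7d18
Checksum = 0x82e7


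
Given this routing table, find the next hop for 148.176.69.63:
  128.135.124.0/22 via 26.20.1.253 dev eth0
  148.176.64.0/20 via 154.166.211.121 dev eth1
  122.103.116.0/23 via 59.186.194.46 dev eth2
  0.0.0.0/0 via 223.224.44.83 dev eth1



Longest prefix match for 148.176.69.63:
  /22 128.135.124.0: no
  /20 148.176.64.0: MATCH
  /23 122.103.116.0: no
  /0 0.0.0.0: MATCH
Selected: next-hop 154.166.211.121 via eth1 (matched /20)


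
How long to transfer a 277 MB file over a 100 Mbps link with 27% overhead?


Effective throughput = 100 * (1 - 27/100) = 73 Mbps
File size in Mb = 277 * 8 = 2216 Mb
Time = 2216 / 73
Time = 30.3562 seconds


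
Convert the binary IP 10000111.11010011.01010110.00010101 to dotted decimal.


10000111 = 135
11010011 = 211
01010110 = 86
00010101 = 21
IP: 135.211.86.21


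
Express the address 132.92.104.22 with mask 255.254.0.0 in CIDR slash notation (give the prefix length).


Binary: 11111111.11111110.00000000.00000000
Count leading 1s
Prefix: /15


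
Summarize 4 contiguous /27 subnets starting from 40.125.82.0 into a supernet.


Original prefix: /27
Number of subnets: 4 = 2^2
New prefix = 27 - 2 = 25
Supernet: 40.125.82.0/25


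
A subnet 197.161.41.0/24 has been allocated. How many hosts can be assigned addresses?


Host bits = 32 - 24 = 8
Total addresses = 2^8 = 256
Usable = total - 2 (network and broadcast)
Usable hosts: 254


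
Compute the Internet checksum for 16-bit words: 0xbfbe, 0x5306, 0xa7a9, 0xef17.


Sum all words (with carry folding):
+ 0xbfbe = 0xbfbe
+ 0x5306 = 0x12c5
+ 0xa7a9 = 0xba6e
+ 0xef17 = 0xa986
One's complement: ~0xa986
Checksum = 0x5679


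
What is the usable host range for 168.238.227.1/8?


Network: 168.0.0.0
Broadcast: 168.255.255.255
First usable = network + 1
Last usable = broadcast - 1
Range: 168.0.0.1 to 168.255.255.254


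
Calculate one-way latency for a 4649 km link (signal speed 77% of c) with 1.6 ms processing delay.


Speed = 0.77 * 3e5 km/s = 231000 km/s
Propagation delay = 4649 / 231000 = 0.0201 s = 20.1255 ms
Processing delay = 1.6 ms
Total one-way latency = 21.7255 ms


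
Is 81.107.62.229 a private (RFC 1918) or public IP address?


RFC 1918 private ranges:
  10.0.0.0/8 (10.0.0.0 - 10.255.255.255)
  172.16.0.0/12 (172.16.0.0 - 172.31.255.255)
  192.168.0.0/16 (192.168.0.0 - 192.168.255.255)
Public (not in any RFC 1918 range)


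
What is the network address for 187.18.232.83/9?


IP:   10111011.00010010.11101000.01010011
Mask: 11111111.10000000.00000000.00000000
AND operation:
Net:  10111011.00000000.00000000.00000000
Network: 187.0.0.0/9


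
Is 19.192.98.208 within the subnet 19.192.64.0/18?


Subnet network: 19.192.64.0
Test IP AND mask: 19.192.64.0
Yes, 19.192.98.208 is in 19.192.64.0/18


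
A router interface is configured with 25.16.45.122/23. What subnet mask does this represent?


/23 means 23 network bits, 9 host bits
Binary: 11111111111111111111111000000000
Mask: 255.255.254.0


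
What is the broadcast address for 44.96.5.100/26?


Network: 44.96.5.64/26
Host bits = 6
Set all host bits to 1:
Broadcast: 44.96.5.127


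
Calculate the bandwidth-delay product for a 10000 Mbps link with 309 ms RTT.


BDP = bandwidth * RTT
= 10000 Mbps * 309 ms
= 10000 * 1e6 * 309 / 1000 bits
= 3090000000 bits
= 386250000 bytes
= 377197.2656 KB
BDP = 3090000000 bits (386250000 bytes)


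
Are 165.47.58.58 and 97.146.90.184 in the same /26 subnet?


Mask: 255.255.255.192
165.47.58.58 AND mask = 165.47.58.0
97.146.90.184 AND mask = 97.146.90.128
No, different subnets (165.47.58.0 vs 97.146.90.128)


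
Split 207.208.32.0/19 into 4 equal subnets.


New prefix = 19 + 2 = 21
Each subnet has 2048 addresses
  207.208.32.0/21
  207.208.40.0/21
  207.208.48.0/21
  207.208.56.0/21
Subnets: 207.208.32.0/21, 207.208.40.0/21, 207.208.48.0/21, 207.208.56.0/21


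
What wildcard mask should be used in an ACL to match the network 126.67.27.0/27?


Subnet mask: 255.255.255.224
Wildcard = 255.255.255.255 - subnet mask
255 - 255 = 0
255 - 255 = 0
255 - 255 = 0
255 - 224 = 31
Wildcard: 0.0.0.31


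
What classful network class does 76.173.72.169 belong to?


First octet: 76
Binary: 01001100
0xxxxxxx -> Class A (1-126)
Class A, default mask 255.0.0.0 (/8)


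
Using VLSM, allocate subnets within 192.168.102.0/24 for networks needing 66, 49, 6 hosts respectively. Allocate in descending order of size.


66 hosts -> /25 (126 usable): 192.168.102.0/25
49 hosts -> /26 (62 usable): 192.168.102.128/26
6 hosts -> /29 (6 usable): 192.168.102.192/29
Allocation: 192.168.102.0/25 (66 hosts, 126 usable); 192.168.102.128/26 (49 hosts, 62 usable); 192.168.102.192/29 (6 hosts, 6 usable)


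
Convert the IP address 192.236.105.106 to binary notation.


192 = 11000000
236 = 11101100
105 = 01101001
106 = 01101010
Binary: 11000000.11101100.01101001.01101010


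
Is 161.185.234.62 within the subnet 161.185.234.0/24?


Subnet network: 161.185.234.0
Test IP AND mask: 161.185.234.0
Yes, 161.185.234.62 is in 161.185.234.0/24


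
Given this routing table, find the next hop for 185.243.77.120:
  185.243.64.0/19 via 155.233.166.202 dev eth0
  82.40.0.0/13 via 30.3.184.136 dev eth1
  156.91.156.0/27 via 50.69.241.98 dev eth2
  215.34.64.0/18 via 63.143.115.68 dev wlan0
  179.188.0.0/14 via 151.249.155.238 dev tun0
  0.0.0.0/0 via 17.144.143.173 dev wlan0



Longest prefix match for 185.243.77.120:
  /19 185.243.64.0: MATCH
  /13 82.40.0.0: no
  /27 156.91.156.0: no
  /18 215.34.64.0: no
  /14 179.188.0.0: no
  /0 0.0.0.0: MATCH
Selected: next-hop 155.233.166.202 via eth0 (matched /19)


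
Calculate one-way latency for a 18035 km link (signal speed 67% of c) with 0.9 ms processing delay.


Speed = 0.67 * 3e5 km/s = 201000 km/s
Propagation delay = 18035 / 201000 = 0.0897 s = 89.7264 ms
Processing delay = 0.9 ms
Total one-way latency = 90.6264 ms


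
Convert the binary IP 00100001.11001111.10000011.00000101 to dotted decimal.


00100001 = 33
11001111 = 207
10000011 = 131
00000101 = 5
IP: 33.207.131.5


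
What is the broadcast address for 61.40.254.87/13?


Network: 61.40.0.0/13
Host bits = 19
Set all host bits to 1:
Broadcast: 61.47.255.255


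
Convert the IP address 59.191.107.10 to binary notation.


59 = 00111011
191 = 10111111
107 = 01101011
10 = 00001010
Binary: 00111011.10111111.01101011.00001010


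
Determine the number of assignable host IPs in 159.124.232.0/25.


Host bits = 32 - 25 = 7
Total addresses = 2^7 = 128
Usable = total - 2 (network and broadcast)
Usable hosts: 126


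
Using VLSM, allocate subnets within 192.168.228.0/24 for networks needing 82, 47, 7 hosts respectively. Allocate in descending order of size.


82 hosts -> /25 (126 usable): 192.168.228.0/25
47 hosts -> /26 (62 usable): 192.168.228.128/26
7 hosts -> /28 (14 usable): 192.168.228.192/28
Allocation: 192.168.228.0/25 (82 hosts, 126 usable); 192.168.228.128/26 (47 hosts, 62 usable); 192.168.228.192/28 (7 hosts, 14 usable)


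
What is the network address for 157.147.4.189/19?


IP:   10011101.10010011.00000100.10111101
Mask: 11111111.11111111.11100000.00000000
AND operation:
Net:  10011101.10010011.00000000.00000000
Network: 157.147.0.0/19


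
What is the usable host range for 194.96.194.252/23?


Network: 194.96.194.0
Broadcast: 194.96.195.255
First usable = network + 1
Last usable = broadcast - 1
Range: 194.96.194.1 to 194.96.195.254


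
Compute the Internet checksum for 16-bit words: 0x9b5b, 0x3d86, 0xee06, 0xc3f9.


Sum all words (with carry folding):
+ 0x9b5b = 0x9b5b
+ 0x3d86 = 0xd8e1
+ 0xee06 = 0xc6e8
+ 0xc3f9 = 0x8ae2
One's complement: ~0x8ae2
Checksum = 0x751d


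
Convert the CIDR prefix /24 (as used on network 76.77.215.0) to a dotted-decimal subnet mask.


/24 means 24 network bits, 8 host bits
Binary: 11111111111111111111111100000000
Mask: 255.255.255.0


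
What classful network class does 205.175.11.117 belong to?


First octet: 205
Binary: 11001101
110xxxxx -> Class C (192-223)
Class C, default mask 255.255.255.0 (/24)


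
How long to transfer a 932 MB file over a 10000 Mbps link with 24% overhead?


Effective throughput = 10000 * (1 - 24/100) = 7600 Mbps
File size in Mb = 932 * 8 = 7456 Mb
Time = 7456 / 7600
Time = 0.9811 seconds


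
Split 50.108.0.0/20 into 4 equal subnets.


New prefix = 20 + 2 = 22
Each subnet has 1024 addresses
  50.108.0.0/22
  50.108.4.0/22
  50.108.8.0/22
  50.108.12.0/22
Subnets: 50.108.0.0/22, 50.108.4.0/22, 50.108.8.0/22, 50.108.12.0/22


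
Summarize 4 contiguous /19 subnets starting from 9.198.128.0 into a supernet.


Original prefix: /19
Number of subnets: 4 = 2^2
New prefix = 19 - 2 = 17
Supernet: 9.198.128.0/17


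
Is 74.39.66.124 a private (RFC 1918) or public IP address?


RFC 1918 private ranges:
  10.0.0.0/8 (10.0.0.0 - 10.255.255.255)
  172.16.0.0/12 (172.16.0.0 - 172.31.255.255)
  192.168.0.0/16 (192.168.0.0 - 192.168.255.255)
Public (not in any RFC 1918 range)


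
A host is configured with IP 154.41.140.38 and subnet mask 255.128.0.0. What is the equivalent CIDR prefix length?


Binary: 11111111.10000000.00000000.00000000
Count leading 1s
Prefix: /9


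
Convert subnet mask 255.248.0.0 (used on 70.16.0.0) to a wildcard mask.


Subnet mask: 255.248.0.0
Wildcard = 255.255.255.255 - subnet mask
255 - 255 = 0
255 - 248 = 7
255 - 0 = 255
255 - 0 = 255
Wildcard: 0.7.255.255


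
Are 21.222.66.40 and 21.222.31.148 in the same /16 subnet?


Mask: 255.255.0.0
21.222.66.40 AND mask = 21.222.0.0
21.222.31.148 AND mask = 21.222.0.0
Yes, same subnet (21.222.0.0)


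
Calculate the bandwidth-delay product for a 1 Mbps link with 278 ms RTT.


BDP = bandwidth * RTT
= 1 Mbps * 278 ms
= 1 * 1e6 * 278 / 1000 bits
= 278000 bits
= 34750 bytes
= 33.9355 KB
BDP = 278000 bits (34750 bytes)


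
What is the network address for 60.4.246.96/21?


IP:   00111100.00000100.11110110.01100000
Mask: 11111111.11111111.11111000.00000000
AND operation:
Net:  00111100.00000100.11110000.00000000
Network: 60.4.240.0/21


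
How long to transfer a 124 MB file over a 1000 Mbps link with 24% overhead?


Effective throughput = 1000 * (1 - 24/100) = 760 Mbps
File size in Mb = 124 * 8 = 992 Mb
Time = 992 / 760
Time = 1.3053 seconds


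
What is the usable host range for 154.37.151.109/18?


Network: 154.37.128.0
Broadcast: 154.37.191.255
First usable = network + 1
Last usable = broadcast - 1
Range: 154.37.128.1 to 154.37.191.254


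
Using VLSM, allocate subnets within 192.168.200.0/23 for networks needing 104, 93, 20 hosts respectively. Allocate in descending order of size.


104 hosts -> /25 (126 usable): 192.168.200.0/25
93 hosts -> /25 (126 usable): 192.168.200.128/25
20 hosts -> /27 (30 usable): 192.168.201.0/27
Allocation: 192.168.200.0/25 (104 hosts, 126 usable); 192.168.200.128/25 (93 hosts, 126 usable); 192.168.201.0/27 (20 hosts, 30 usable)


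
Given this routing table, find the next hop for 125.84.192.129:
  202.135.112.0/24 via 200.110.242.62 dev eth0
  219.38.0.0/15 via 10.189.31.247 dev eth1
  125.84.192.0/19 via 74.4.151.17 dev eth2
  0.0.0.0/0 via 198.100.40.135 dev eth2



Longest prefix match for 125.84.192.129:
  /24 202.135.112.0: no
  /15 219.38.0.0: no
  /19 125.84.192.0: MATCH
  /0 0.0.0.0: MATCH
Selected: next-hop 74.4.151.17 via eth2 (matched /19)


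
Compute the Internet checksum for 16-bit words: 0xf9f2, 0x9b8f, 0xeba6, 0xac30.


Sum all words (with carry folding):
+ 0xf9f2 = 0xf9f2
+ 0x9b8f = 0x9582
+ 0xeba6 = 0x8129
+ 0xac30 = 0x2d5a
One's complement: ~0x2d5a
Checksum = 0xd2a5


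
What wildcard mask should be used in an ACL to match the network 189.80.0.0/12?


Subnet mask: 255.240.0.0
Wildcard = 255.255.255.255 - subnet mask
255 - 255 = 0
255 - 240 = 15
255 - 0 = 255
255 - 0 = 255
Wildcard: 0.15.255.255


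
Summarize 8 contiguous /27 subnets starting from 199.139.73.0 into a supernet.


Original prefix: /27
Number of subnets: 8 = 2^3
New prefix = 27 - 3 = 24
Supernet: 199.139.73.0/24


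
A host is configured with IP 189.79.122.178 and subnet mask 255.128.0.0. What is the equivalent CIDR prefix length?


Binary: 11111111.10000000.00000000.00000000
Count leading 1s
Prefix: /9


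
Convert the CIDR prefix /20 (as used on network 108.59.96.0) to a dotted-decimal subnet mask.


/20 means 20 network bits, 12 host bits
Binary: 11111111111111111111000000000000
Mask: 255.255.240.0


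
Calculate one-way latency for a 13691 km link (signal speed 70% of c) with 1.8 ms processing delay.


Speed = 0.7 * 3e5 km/s = 210000 km/s
Propagation delay = 13691 / 210000 = 0.0652 s = 65.1952 ms
Processing delay = 1.8 ms
Total one-way latency = 66.9952 ms


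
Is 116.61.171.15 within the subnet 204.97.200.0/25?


Subnet network: 204.97.200.0
Test IP AND mask: 116.61.171.0
No, 116.61.171.15 is not in 204.97.200.0/25


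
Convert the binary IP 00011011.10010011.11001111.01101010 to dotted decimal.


00011011 = 27
10010011 = 147
11001111 = 207
01101010 = 106
IP: 27.147.207.106


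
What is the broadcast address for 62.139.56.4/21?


Network: 62.139.56.0/21
Host bits = 11
Set all host bits to 1:
Broadcast: 62.139.63.255


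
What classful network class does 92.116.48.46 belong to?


First octet: 92
Binary: 01011100
0xxxxxxx -> Class A (1-126)
Class A, default mask 255.0.0.0 (/8)


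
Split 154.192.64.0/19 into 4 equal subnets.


New prefix = 19 + 2 = 21
Each subnet has 2048 addresses
  154.192.64.0/21
  154.192.72.0/21
  154.192.80.0/21
  154.192.88.0/21
Subnets: 154.192.64.0/21, 154.192.72.0/21, 154.192.80.0/21, 154.192.88.0/21


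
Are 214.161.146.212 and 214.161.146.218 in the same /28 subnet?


Mask: 255.255.255.240
214.161.146.212 AND mask = 214.161.146.208
214.161.146.218 AND mask = 214.161.146.208
Yes, same subnet (214.161.146.208)


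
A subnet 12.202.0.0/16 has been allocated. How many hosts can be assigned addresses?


Host bits = 32 - 16 = 16
Total addresses = 2^16 = 65536
Usable = total - 2 (network and broadcast)
Usable hosts: 65534


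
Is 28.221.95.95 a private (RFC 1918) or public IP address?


RFC 1918 private ranges:
  10.0.0.0/8 (10.0.0.0 - 10.255.255.255)
  172.16.0.0/12 (172.16.0.0 - 172.31.255.255)
  192.168.0.0/16 (192.168.0.0 - 192.168.255.255)
Public (not in any RFC 1918 range)


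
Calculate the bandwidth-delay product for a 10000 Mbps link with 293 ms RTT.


BDP = bandwidth * RTT
= 10000 Mbps * 293 ms
= 10000 * 1e6 * 293 / 1000 bits
= 2930000000 bits
= 366250000 bytes
= 357666.0156 KB
BDP = 2930000000 bits (366250000 bytes)


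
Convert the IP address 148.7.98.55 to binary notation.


148 = 10010100
7 = 00000111
98 = 01100010
55 = 00110111
Binary: 10010100.00000111.01100010.00110111


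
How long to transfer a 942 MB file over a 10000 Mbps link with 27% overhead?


Effective throughput = 10000 * (1 - 27/100) = 7300 Mbps
File size in Mb = 942 * 8 = 7536 Mb
Time = 7536 / 7300
Time = 1.0323 seconds


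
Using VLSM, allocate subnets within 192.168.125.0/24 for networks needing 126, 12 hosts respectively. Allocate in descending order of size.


126 hosts -> /25 (126 usable): 192.168.125.0/25
12 hosts -> /28 (14 usable): 192.168.125.128/28
Allocation: 192.168.125.0/25 (126 hosts, 126 usable); 192.168.125.128/28 (12 hosts, 14 usable)


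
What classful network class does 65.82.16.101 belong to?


First octet: 65
Binary: 01000001
0xxxxxxx -> Class A (1-126)
Class A, default mask 255.0.0.0 (/8)


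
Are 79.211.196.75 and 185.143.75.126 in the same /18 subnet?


Mask: 255.255.192.0
79.211.196.75 AND mask = 79.211.192.0
185.143.75.126 AND mask = 185.143.64.0
No, different subnets (79.211.192.0 vs 185.143.64.0)


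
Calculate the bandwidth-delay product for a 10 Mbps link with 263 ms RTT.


BDP = bandwidth * RTT
= 10 Mbps * 263 ms
= 10 * 1e6 * 263 / 1000 bits
= 2630000 bits
= 328750 bytes
= 321.0449 KB
BDP = 2630000 bits (328750 bytes)


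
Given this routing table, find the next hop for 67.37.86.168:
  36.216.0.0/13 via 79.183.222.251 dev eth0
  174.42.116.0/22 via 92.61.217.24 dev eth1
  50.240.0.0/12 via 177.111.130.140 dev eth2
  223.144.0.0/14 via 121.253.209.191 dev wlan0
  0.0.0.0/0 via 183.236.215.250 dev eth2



Longest prefix match for 67.37.86.168:
  /13 36.216.0.0: no
  /22 174.42.116.0: no
  /12 50.240.0.0: no
  /14 223.144.0.0: no
  /0 0.0.0.0: MATCH
Selected: next-hop 183.236.215.250 via eth2 (matched /0)
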